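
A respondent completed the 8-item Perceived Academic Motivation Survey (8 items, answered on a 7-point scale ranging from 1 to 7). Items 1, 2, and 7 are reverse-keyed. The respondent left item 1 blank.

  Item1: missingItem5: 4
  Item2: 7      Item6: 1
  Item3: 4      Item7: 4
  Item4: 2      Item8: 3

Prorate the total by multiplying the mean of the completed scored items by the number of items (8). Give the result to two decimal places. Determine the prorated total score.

Reverse-coded (on a 1–7 scale, reversed = 8 − raw):
  item 2: 8 − 7 = 1
  item 7: 8 − 4 = 4
Completed scored items (7 of 8): 1, 4, 2, 4, 1, 4, 3; sum = 19.
Person mean = 19 / 7 ≈ 2.7143
Prorated total = (19 / 7) × 8 = 21.71 (to 2 dp)

21.71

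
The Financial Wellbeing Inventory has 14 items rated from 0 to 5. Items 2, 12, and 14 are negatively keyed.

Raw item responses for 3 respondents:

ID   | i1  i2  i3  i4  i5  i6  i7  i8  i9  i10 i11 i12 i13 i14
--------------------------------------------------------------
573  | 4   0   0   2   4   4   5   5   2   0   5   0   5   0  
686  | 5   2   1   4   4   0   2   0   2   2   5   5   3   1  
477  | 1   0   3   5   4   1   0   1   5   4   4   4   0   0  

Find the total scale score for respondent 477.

39

Respondent 477 raw: 1, 0, 3, 5, 4, 1, 0, 1, 5, 4, 4, 4, 0, 0.
Reverse-coded (on a 0–5 scale, reversed = 5 − raw):
  item 1: 1
  item 2: 5 − 0 = 5
  item 3: 3
  item 4: 5
  item 5: 4
  item 6: 1
  item 7: 0
  item 8: 1
  item 9: 5
  item 10: 4
  item 11: 4
  item 12: 5 − 4 = 1
  item 13: 0
  item 14: 5 − 0 = 5
Sum = 1 + 5 + 3 + 5 + 4 + 1 + 0 + 1 + 5 + 4 + 4 + 1 + 0 + 5 = 39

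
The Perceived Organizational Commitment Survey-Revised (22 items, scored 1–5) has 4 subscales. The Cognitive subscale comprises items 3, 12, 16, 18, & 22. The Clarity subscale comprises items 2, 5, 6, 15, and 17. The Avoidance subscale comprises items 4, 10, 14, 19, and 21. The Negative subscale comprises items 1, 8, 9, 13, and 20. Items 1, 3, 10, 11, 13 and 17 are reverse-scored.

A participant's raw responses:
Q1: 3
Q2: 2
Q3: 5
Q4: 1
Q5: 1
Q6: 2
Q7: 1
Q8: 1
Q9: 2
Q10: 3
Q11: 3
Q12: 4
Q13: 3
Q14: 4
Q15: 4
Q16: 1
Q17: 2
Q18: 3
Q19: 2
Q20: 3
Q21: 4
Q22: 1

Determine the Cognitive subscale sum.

10

Cognitive items: 3, 12, 16, 18, 22.
Of these, item 3 is reverse-scored; on a 1–5 scale, reversed = 6 − raw.
  item 3: 6 − 5 = 1
  item 12: 4
  item 16: 1
  item 18: 3
  item 22: 1
Sum = 1 + 4 + 1 + 3 + 1 = 10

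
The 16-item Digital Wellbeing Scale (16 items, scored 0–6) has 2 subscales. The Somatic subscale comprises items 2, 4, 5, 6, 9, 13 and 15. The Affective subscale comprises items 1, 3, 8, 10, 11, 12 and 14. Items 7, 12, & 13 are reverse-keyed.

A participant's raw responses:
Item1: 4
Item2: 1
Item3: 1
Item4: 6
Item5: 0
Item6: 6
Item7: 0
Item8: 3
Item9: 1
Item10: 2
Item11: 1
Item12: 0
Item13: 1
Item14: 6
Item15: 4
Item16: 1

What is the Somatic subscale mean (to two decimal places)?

3.29

Somatic items: 2, 4, 5, 6, 9, 13, 15.
Of these, item 13 is reverse-keyed; on a 0–6 scale, reversed = 6 − raw.
  item 2: 1
  item 4: 6
  item 5: 0
  item 6: 6
  item 9: 1
  item 13: 6 − 1 = 5
  item 15: 4
Sum = 1 + 6 + 0 + 6 + 1 + 5 + 4 = 23
Mean = 23 / 7 = 3.29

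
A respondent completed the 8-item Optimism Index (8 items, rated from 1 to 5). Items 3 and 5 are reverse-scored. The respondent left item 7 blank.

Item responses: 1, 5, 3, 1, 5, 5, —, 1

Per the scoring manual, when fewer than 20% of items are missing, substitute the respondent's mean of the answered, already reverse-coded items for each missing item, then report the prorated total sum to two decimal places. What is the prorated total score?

Reverse-coded (reversed = (1+5) − raw = 6 − raw):
  item 3: 6 − 3 = 3
  item 5: 6 − 5 = 1
Completed scored items (7 of 8): 1, 5, 3, 1, 1, 5, 1; sum = 17.
Person mean = 17 / 7 ≈ 2.4286
Prorated total = (17 / 7) × 8 = 19.43 (to 2 dp)

19.43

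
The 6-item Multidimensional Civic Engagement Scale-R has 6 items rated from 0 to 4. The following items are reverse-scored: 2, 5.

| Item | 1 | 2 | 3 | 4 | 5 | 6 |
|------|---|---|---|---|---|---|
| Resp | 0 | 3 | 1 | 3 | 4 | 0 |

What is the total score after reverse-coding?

Apply reverse scoring (reversed = (0+4) − raw = 4 − raw):
  item 2: 4 − 3 = 1
  item 5: 4 − 4 = 0
After reverse-coding: 0, 1, 1, 3, 0, 0
Total = 0 + 1 + 1 + 3 + 0 + 0 = 5

5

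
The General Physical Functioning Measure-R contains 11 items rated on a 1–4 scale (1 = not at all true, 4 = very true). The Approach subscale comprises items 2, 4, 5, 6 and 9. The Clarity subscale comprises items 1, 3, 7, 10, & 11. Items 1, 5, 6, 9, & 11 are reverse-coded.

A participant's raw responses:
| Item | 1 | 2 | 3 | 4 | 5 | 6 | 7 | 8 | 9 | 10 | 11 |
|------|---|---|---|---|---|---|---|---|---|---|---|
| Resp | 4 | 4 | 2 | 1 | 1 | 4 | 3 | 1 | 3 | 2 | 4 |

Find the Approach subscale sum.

Approach items: 2, 4, 5, 6, 9.
Of these, items 5, 6, and 9 are reverse-coded; reversed = (1+4) − raw = 5 − raw.
  item 2: 4
  item 4: 1
  item 5: 5 − 1 = 4
  item 6: 5 − 4 = 1
  item 9: 5 − 3 = 2
Sum = 4 + 1 + 4 + 1 + 2 = 12

12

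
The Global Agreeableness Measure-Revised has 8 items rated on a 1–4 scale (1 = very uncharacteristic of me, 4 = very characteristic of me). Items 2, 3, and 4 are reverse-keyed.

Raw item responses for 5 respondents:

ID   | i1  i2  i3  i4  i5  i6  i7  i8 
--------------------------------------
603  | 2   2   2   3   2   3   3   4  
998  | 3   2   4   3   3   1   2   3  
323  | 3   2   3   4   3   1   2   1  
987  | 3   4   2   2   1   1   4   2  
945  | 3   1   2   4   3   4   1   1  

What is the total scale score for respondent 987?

Respondent 987 raw: 3, 4, 2, 2, 1, 1, 4, 2.
Reverse-coded (on a 1–4 scale, reversed = 5 − raw):
  item 1: 3
  item 2: 5 − 4 = 1
  item 3: 5 − 2 = 3
  item 4: 5 − 2 = 3
  item 5: 1
  item 6: 1
  item 7: 4
  item 8: 2
Sum = 3 + 1 + 3 + 3 + 1 + 1 + 4 + 2 = 18

18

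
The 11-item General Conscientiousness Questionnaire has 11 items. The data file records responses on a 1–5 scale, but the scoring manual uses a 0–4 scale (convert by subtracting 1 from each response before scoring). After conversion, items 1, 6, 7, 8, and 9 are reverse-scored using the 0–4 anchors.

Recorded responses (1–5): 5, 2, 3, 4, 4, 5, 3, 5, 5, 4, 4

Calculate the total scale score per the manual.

Convert to 0–4: 4, 1, 2, 3, 3, 4, 2, 4, 4, 3, 3
Reverse-coded (on a 0–4 scale, reversed = 4 − raw):
  item 1: 4 − 4 = 0
  item 6: 4 − 4 = 0
  item 7: 4 − 2 = 2
  item 8: 4 − 4 = 0
  item 9: 4 − 4 = 0
Scored: 0, 1, 2, 3, 3, 0, 2, 0, 0, 3, 3
Total = 17

17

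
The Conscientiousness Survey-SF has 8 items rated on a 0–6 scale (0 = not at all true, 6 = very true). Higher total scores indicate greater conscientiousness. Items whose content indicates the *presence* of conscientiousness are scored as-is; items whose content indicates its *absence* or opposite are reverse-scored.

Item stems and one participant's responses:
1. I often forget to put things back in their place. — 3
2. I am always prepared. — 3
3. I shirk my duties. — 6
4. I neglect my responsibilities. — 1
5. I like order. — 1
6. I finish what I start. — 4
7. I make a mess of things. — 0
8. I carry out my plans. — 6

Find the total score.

Items 1, 3, 4, 7 describe the absence/opposite of conscientiousness → reverse-score.
reversed = (0+6) − raw = 6 − raw.
  item 1: 6 − 3 = 3
  item 2: 3
  item 3: 6 − 6 = 0
  item 4: 6 − 1 = 5
  item 5: 1
  item 6: 4
  item 7: 6 − 0 = 6
  item 8: 6
Total = 3 + 3 + 0 + 5 + 1 + 4 + 6 + 6 = 28

28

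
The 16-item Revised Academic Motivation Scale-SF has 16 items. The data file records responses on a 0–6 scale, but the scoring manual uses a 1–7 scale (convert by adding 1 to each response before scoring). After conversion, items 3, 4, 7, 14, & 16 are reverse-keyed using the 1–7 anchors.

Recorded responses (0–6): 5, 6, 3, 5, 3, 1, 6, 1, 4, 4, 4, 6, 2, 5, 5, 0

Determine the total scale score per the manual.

68

Convert to 1–7: 6, 7, 4, 6, 4, 2, 7, 2, 5, 5, 5, 7, 3, 6, 6, 1
Reverse-coded (on a 1–7 scale, reversed = 8 − raw):
  item 3: 8 − 4 = 4
  item 4: 8 − 6 = 2
  item 7: 8 − 7 = 1
  item 14: 8 − 6 = 2
  item 16: 8 − 1 = 7
Scored: 6, 7, 4, 2, 4, 2, 1, 2, 5, 5, 5, 7, 3, 2, 6, 7
Total = 68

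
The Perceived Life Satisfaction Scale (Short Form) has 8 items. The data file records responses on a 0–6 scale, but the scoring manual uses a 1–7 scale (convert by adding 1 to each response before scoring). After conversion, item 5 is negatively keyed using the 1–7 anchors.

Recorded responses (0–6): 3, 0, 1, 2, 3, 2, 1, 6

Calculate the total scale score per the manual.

Convert to 1–7: 4, 1, 2, 3, 4, 3, 2, 7
Reverse-coded (on a 1–7 scale, reversed = 8 − raw):
  item 5: 8 − 4 = 4
Scored: 4, 1, 2, 3, 4, 3, 2, 7
Total = 26

26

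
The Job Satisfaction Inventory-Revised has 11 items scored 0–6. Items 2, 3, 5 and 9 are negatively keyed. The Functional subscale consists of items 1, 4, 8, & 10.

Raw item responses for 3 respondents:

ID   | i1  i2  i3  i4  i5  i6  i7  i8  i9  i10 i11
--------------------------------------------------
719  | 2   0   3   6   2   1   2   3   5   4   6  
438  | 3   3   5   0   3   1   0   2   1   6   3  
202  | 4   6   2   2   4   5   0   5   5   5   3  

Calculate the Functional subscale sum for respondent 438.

11

Respondent 438 raw: 3, 3, 5, 0, 3, 1, 0, 2, 1, 6, 3.
Functional items: 1, 4, 8, 10.
Reverse-coded (reverse-coded value = 6 − response):
  item 1: 3
  item 4: 0
  item 8: 2
  item 10: 6
Sum = 3 + 0 + 2 + 6 = 11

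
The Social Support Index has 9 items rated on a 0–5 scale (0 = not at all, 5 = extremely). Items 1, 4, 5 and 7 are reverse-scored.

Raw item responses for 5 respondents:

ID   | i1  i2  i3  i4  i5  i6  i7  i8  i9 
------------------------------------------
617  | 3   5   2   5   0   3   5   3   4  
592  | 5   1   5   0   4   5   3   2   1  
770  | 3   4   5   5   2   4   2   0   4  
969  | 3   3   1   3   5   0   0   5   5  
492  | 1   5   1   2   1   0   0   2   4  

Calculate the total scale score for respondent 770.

Respondent 770 raw: 3, 4, 5, 5, 2, 4, 2, 0, 4.
Reverse-coded (on a 0–5 scale, reversed = 5 − raw):
  item 1: 5 − 3 = 2
  item 2: 4
  item 3: 5
  item 4: 5 − 5 = 0
  item 5: 5 − 2 = 3
  item 6: 4
  item 7: 5 − 2 = 3
  item 8: 0
  item 9: 4
Sum = 2 + 4 + 5 + 0 + 3 + 4 + 3 + 0 + 4 = 25

25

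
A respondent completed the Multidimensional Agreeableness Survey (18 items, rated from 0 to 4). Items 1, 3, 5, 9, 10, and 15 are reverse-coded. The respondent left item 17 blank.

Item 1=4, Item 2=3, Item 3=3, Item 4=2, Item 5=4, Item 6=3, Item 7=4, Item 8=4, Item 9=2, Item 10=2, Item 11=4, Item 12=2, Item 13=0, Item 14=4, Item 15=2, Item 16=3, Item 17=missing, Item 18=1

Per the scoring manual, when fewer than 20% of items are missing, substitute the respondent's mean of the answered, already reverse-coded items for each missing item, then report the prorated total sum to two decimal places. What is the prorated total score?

39.18

Reverse-coded (reversed = (0+4) − raw = 4 − raw):
  item 1: 4 − 4 = 0
  item 3: 4 − 3 = 1
  item 5: 4 − 4 = 0
  item 9: 4 − 2 = 2
  item 10: 4 − 2 = 2
  item 15: 4 − 2 = 2
Completed scored items (17 of 18): 0, 3, 1, 2, 0, 3, 4, 4, 2, 2, 4, 2, 0, 4, 2, 3, 1; sum = 37.
Person mean = 37 / 17 ≈ 2.1765
Prorated total = (37 / 17) × 18 = 39.18 (to 2 dp)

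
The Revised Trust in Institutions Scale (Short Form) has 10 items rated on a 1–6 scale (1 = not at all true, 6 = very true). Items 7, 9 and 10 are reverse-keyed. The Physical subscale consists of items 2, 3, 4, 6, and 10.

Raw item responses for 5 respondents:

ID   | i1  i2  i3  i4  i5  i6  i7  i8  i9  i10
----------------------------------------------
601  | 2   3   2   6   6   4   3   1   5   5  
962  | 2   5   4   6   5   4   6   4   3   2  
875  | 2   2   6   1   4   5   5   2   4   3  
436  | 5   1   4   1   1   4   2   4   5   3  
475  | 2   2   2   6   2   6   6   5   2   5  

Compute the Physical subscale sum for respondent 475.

Respondent 475 raw: 2, 2, 2, 6, 2, 6, 6, 5, 2, 5.
Physical items: 2, 3, 4, 6, 10.
Reverse-coded (reversed = (1+6) − raw = 7 − raw):
  item 2: 2
  item 3: 2
  item 4: 6
  item 6: 6
  item 10: 7 − 5 = 2
Sum = 2 + 2 + 6 + 6 + 2 = 18

18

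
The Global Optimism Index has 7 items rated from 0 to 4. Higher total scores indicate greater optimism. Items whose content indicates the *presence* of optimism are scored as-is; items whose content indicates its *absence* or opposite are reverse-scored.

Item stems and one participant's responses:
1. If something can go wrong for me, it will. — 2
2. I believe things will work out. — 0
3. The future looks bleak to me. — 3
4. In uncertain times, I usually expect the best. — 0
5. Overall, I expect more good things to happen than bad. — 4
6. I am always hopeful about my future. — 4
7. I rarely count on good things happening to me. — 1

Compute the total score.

Items 1, 3, 7 describe the absence/opposite of optimism → reverse-score.
reverse-coded value = 4 − response.
  item 1: 4 − 2 = 2
  item 2: 0
  item 3: 4 − 3 = 1
  item 4: 0
  item 5: 4
  item 6: 4
  item 7: 4 − 1 = 3
Total = 2 + 0 + 1 + 0 + 4 + 4 + 3 = 14

14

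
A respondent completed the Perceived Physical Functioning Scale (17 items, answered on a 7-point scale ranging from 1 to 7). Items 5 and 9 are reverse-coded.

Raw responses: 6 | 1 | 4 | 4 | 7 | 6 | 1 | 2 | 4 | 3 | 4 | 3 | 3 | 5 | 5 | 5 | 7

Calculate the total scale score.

64

Reverse-coded items (reverse-coded value = 8 − response):
  item 5: 8 − 7 = 1
  item 9: 8 − 4 = 4
Scored responses: 6, 1, 4, 4, 1, 6, 1, 2, 4, 3, 4, 3, 3, 5, 5, 5, 7
Total = 6 + 1 + 4 + 4 + 1 + 6 + 1 + 2 + 4 + 3 + 4 + 3 + 3 + 5 + 5 + 5 + 7 = 64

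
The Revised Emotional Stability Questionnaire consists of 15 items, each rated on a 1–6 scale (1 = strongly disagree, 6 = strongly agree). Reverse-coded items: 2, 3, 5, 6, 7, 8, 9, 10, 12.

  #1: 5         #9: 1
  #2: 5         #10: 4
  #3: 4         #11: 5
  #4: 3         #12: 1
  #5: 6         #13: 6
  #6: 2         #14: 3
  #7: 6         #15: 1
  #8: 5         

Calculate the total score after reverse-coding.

Reversing items 2, 3, 5, 6, 7, 8, 9, 10 and 12 with 7 − raw:
Total = 5 + (7−5) + (7−4) + 3 + (7−6) + (7−2) + (7−6) + (7−5) + (7−1) + (7−4) + 5 + (7−1) + 6 + 3 + 1
      = 5 + 2 + 3 + 3 + 1 + 5 + 1 + 2 + 6 + 3 + 5 + 6 + 6 + 3 + 1 = 52

52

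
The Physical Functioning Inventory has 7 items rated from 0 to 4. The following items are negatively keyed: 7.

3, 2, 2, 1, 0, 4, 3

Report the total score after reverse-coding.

13

Raw sum = 15. Negatively keyed items: 7; their raw sum = 3.
Each reversal replaces raw with 4 − raw, changing the total by 4 − 2·raw per item.
Total = 15 + 1·4 − 2·3 = 15 + 4 − 6 = 13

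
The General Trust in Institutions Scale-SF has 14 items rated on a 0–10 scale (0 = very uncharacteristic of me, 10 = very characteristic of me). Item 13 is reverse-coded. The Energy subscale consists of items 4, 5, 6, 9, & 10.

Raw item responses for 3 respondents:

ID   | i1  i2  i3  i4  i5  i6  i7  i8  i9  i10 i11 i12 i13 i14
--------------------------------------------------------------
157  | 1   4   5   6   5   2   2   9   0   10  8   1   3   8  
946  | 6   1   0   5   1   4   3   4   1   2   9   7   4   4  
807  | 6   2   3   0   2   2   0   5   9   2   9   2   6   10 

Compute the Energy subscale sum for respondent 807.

15

Respondent 807 raw: 6, 2, 3, 0, 2, 2, 0, 5, 9, 2, 9, 2, 6, 10.
Energy items: 4, 5, 6, 9, 10.
Reverse-coded (on a 0–10 scale, reversed = 10 − raw):
  item 4: 0
  item 5: 2
  item 6: 2
  item 9: 9
  item 10: 2
Sum = 0 + 2 + 2 + 9 + 2 = 15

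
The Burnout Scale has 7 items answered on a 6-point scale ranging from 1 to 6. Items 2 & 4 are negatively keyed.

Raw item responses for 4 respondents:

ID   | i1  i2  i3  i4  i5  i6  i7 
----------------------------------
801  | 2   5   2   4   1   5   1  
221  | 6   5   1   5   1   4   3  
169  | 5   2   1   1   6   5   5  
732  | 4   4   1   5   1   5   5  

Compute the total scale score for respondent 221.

19

Respondent 221 raw: 6, 5, 1, 5, 1, 4, 3.
Reverse-coded (reversed = (1+6) − raw = 7 − raw):
  item 1: 6
  item 2: 7 − 5 = 2
  item 3: 1
  item 4: 7 − 5 = 2
  item 5: 1
  item 6: 4
  item 7: 3
Sum = 6 + 2 + 1 + 2 + 1 + 4 + 3 = 19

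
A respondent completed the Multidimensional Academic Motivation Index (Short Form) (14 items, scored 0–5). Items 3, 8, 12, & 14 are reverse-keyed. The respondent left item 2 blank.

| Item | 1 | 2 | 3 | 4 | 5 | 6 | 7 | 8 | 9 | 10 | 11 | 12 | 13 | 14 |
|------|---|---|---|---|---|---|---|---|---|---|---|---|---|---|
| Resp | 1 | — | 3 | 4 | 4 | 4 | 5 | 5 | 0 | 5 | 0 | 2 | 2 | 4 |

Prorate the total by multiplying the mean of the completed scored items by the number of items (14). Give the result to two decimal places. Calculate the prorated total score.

Reverse-coded (reversed = (0+5) − raw = 5 − raw):
  item 3: 5 − 3 = 2
  item 8: 5 − 5 = 0
  item 12: 5 − 2 = 3
  item 14: 5 − 4 = 1
Completed scored items (13 of 14): 1, 2, 4, 4, 4, 5, 0, 0, 5, 0, 3, 2, 1; sum = 31.
Person mean = 31 / 13 ≈ 2.3846
Prorated total = (31 / 13) × 14 = 33.38 (to 2 dp)

33.38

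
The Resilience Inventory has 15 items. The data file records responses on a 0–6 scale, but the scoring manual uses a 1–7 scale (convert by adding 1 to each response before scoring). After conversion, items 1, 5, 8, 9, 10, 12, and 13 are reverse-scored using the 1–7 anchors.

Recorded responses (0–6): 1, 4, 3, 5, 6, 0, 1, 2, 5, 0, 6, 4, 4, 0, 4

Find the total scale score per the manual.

58

Convert to 1–7: 2, 5, 4, 6, 7, 1, 2, 3, 6, 1, 7, 5, 5, 1, 5
Reverse-coded (reverse-coded value = 8 − response):
  item 1: 8 − 2 = 6
  item 5: 8 − 7 = 1
  item 8: 8 − 3 = 5
  item 9: 8 − 6 = 2
  item 10: 8 − 1 = 7
  item 12: 8 − 5 = 3
  item 13: 8 − 5 = 3
Scored: 6, 5, 4, 6, 1, 1, 2, 5, 2, 7, 7, 3, 3, 1, 5
Total = 58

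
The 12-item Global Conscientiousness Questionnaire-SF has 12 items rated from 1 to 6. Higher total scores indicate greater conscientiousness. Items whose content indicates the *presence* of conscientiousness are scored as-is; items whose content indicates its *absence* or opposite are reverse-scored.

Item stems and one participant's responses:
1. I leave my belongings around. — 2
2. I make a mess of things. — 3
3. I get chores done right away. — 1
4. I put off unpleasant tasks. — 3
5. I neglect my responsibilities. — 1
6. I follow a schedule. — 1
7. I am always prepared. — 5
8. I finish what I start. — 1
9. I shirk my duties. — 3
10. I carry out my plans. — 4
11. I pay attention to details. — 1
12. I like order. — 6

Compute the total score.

42

Items 1, 2, 4, 5, 9 describe the absence/opposite of conscientiousness → reverse-score.
on a 1–6 scale, reversed = 7 − raw.
  item 1: 7 − 2 = 5
  item 2: 7 − 3 = 4
  item 3: 1
  item 4: 7 − 3 = 4
  item 5: 7 − 1 = 6
  item 6: 1
  item 7: 5
  item 8: 1
  item 9: 7 − 3 = 4
  item 10: 4
  item 11: 1
  item 12: 6
Total = 5 + 4 + 1 + 4 + 6 + 1 + 5 + 1 + 4 + 4 + 1 + 6 = 42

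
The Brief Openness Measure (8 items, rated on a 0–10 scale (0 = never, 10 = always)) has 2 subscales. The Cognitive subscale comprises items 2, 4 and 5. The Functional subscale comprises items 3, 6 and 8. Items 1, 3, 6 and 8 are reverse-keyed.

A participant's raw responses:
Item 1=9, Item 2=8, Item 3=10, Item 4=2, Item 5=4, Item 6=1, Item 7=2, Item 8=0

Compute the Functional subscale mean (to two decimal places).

6.33

Functional items: 3, 6, 8.
Of these, items 3, 6, & 8 are reverse-keyed; reversed = (0+10) − raw = 10 − raw.
  item 3: 10 − 10 = 0
  item 6: 10 − 1 = 9
  item 8: 10 − 0 = 10
Sum = 0 + 9 + 10 = 19
Mean = 19 / 3 = 6.33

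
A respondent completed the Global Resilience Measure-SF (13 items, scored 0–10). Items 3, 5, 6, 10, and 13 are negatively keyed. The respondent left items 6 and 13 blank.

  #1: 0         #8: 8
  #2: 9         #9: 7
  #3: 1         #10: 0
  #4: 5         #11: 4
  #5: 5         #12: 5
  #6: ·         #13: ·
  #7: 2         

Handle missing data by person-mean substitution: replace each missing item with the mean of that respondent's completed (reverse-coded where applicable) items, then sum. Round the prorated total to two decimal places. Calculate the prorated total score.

Reverse-coded (reversed = (0+10) − raw = 10 − raw):
  item 3: 10 − 1 = 9
  item 5: 10 − 5 = 5
  item 10: 10 − 0 = 10
Completed scored items (11 of 13): 0, 9, 9, 5, 5, 2, 8, 7, 10, 4, 5; sum = 64.
Person mean = 64 / 11 ≈ 5.8182
Prorated total = (64 / 11) × 13 = 75.64 (to 2 dp)

75.64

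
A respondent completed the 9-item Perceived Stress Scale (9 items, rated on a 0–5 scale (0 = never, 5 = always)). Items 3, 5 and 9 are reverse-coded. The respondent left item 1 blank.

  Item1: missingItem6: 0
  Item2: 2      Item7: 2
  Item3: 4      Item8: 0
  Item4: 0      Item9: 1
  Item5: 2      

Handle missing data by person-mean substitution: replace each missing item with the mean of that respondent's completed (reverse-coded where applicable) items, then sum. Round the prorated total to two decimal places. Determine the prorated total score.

Reverse-coded (reverse-coded value = 5 − response):
  item 3: 5 − 4 = 1
  item 5: 5 − 2 = 3
  item 9: 5 − 1 = 4
Completed scored items (8 of 9): 2, 1, 0, 3, 0, 2, 0, 4; sum = 12.
Person mean = 12 / 8 ≈ 1.5000
Prorated total = (12 / 8) × 9 = 13.50 (to 2 dp)

13.50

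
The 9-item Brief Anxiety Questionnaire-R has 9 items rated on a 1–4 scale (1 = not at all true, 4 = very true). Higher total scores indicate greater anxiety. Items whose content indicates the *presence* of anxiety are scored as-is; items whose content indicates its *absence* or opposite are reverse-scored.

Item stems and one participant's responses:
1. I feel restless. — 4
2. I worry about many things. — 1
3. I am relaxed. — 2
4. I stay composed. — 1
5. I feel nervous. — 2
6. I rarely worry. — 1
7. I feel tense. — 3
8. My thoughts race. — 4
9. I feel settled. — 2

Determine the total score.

Items 3, 4, 6, 9 describe the absence/opposite of anxiety → reverse-score.
reverse-coded value = 5 − response.
  item 1: 4
  item 2: 1
  item 3: 5 − 2 = 3
  item 4: 5 − 1 = 4
  item 5: 2
  item 6: 5 − 1 = 4
  item 7: 3
  item 8: 4
  item 9: 5 − 2 = 3
Total = 4 + 1 + 3 + 4 + 2 + 4 + 3 + 4 + 3 = 28

28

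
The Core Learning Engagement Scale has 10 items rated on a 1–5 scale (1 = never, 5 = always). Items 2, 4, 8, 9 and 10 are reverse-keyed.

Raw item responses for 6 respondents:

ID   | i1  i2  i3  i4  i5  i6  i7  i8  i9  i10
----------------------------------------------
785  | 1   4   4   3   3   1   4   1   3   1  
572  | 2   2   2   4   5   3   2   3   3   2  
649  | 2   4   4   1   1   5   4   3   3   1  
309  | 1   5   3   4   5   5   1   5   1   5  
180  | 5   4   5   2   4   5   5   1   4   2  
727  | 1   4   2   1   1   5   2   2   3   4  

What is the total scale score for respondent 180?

Respondent 180 raw: 5, 4, 5, 2, 4, 5, 5, 1, 4, 2.
Reverse-coded (on a 1–5 scale, reversed = 6 − raw):
  item 1: 5
  item 2: 6 − 4 = 2
  item 3: 5
  item 4: 6 − 2 = 4
  item 5: 4
  item 6: 5
  item 7: 5
  item 8: 6 − 1 = 5
  item 9: 6 − 4 = 2
  item 10: 6 − 2 = 4
Sum = 5 + 2 + 5 + 4 + 4 + 5 + 5 + 5 + 2 + 4 = 41

41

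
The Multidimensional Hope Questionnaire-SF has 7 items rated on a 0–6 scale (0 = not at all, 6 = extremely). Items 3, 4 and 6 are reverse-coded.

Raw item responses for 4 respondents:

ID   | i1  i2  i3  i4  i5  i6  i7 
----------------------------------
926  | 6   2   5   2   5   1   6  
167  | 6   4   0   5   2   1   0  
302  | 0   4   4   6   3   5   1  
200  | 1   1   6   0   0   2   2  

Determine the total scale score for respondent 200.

14

Respondent 200 raw: 1, 1, 6, 0, 0, 2, 2.
Reverse-coded (reverse-coded value = 6 − response):
  item 1: 1
  item 2: 1
  item 3: 6 − 6 = 0
  item 4: 6 − 0 = 6
  item 5: 0
  item 6: 6 − 2 = 4
  item 7: 2
Sum = 1 + 1 + 0 + 6 + 0 + 4 + 2 = 14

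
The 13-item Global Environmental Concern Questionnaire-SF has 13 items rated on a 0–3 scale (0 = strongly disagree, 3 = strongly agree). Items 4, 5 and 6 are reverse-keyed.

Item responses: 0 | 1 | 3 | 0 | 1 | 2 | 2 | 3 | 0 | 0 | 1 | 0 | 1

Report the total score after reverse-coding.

17

Apply reverse scoring (on a 0–3 scale, reversed = 3 − raw):
  item 4: 3 − 0 = 3
  item 5: 3 − 1 = 2
  item 6: 3 − 2 = 1
Scored responses: 0, 1, 3, 3, 2, 1, 2, 3, 0, 0, 1, 0, 1
Total = 0 + 1 + 3 + 3 + 2 + 1 + 2 + 3 + 0 + 0 + 1 + 0 + 1 = 17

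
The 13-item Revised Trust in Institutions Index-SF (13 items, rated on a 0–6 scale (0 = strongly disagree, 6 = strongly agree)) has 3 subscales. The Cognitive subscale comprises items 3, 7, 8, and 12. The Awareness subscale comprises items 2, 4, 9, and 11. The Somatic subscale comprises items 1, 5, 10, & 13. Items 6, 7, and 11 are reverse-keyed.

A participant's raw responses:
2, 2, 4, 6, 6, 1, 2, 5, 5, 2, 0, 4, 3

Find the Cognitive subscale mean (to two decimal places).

4.25

Cognitive items: 3, 7, 8, 12.
Of these, item 7 is reverse-keyed; reverse-coded value = 6 − response.
  item 3: 4
  item 7: 6 − 2 = 4
  item 8: 5
  item 12: 4
Sum = 4 + 4 + 5 + 4 = 17
Mean = 17 / 4 = 4.25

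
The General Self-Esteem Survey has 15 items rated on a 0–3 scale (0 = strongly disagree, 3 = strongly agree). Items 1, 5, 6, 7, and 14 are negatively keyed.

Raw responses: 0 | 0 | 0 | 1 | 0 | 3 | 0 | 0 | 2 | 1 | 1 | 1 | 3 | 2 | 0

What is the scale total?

19

Reversing items 1, 5, 6, 7, and 14 with 3 − raw:
Total = (3−0) + 0 + 0 + 1 + (3−0) + (3−3) + (3−0) + 0 + 2 + 1 + 1 + 1 + 3 + (3−2) + 0
      = 3 + 0 + 0 + 1 + 3 + 0 + 3 + 0 + 2 + 1 + 1 + 1 + 3 + 1 + 0 = 19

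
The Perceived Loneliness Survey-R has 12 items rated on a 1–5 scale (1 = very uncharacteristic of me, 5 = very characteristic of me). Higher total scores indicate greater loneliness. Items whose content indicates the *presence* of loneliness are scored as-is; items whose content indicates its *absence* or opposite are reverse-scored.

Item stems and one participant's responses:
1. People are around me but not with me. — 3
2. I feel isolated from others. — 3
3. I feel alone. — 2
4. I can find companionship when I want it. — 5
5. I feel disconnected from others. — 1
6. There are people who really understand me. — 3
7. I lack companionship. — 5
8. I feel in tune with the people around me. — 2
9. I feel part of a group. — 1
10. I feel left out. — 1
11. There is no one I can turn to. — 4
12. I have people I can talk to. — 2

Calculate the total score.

36

Items 4, 6, 8, 9, 12 describe the absence/opposite of loneliness → reverse-score.
reverse-coded value = 6 − response.
  item 1: 3
  item 2: 3
  item 3: 2
  item 4: 6 − 5 = 1
  item 5: 1
  item 6: 6 − 3 = 3
  item 7: 5
  item 8: 6 − 2 = 4
  item 9: 6 − 1 = 5
  item 10: 1
  item 11: 4
  item 12: 6 − 2 = 4
Total = 3 + 3 + 2 + 1 + 1 + 3 + 5 + 4 + 5 + 1 + 4 + 4 = 36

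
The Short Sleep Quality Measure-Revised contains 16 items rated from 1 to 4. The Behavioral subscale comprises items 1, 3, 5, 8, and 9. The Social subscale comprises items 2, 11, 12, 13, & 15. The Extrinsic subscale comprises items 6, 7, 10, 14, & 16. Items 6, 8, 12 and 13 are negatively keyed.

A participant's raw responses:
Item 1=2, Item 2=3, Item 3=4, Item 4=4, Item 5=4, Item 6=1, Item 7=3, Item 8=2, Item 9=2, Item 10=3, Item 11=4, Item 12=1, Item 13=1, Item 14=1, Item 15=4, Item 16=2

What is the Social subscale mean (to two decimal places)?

3.80

Social items: 2, 11, 12, 13, 15.
Of these, items 12 and 13 are negatively keyed; reversed = (1+4) − raw = 5 − raw.
  item 2: 3
  item 11: 4
  item 12: 5 − 1 = 4
  item 13: 5 − 1 = 4
  item 15: 4
Sum = 3 + 4 + 4 + 4 + 4 = 19
Mean = 19 / 5 = 3.80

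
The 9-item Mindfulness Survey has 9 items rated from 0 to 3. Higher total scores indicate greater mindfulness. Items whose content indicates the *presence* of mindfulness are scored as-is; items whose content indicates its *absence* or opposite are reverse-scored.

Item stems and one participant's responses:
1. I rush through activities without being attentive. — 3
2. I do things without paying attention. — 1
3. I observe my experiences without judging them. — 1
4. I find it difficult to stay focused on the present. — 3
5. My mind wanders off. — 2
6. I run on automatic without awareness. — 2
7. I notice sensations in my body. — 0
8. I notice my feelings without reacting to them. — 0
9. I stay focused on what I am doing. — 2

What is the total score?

7

Items 1, 2, 4, 5, 6 describe the absence/opposite of mindfulness → reverse-score.
reversed = (0+3) − raw = 3 − raw.
  item 1: 3 − 3 = 0
  item 2: 3 − 1 = 2
  item 3: 1
  item 4: 3 − 3 = 0
  item 5: 3 − 2 = 1
  item 6: 3 − 2 = 1
  item 7: 0
  item 8: 0
  item 9: 2
Total = 0 + 2 + 1 + 0 + 1 + 1 + 0 + 0 + 2 = 7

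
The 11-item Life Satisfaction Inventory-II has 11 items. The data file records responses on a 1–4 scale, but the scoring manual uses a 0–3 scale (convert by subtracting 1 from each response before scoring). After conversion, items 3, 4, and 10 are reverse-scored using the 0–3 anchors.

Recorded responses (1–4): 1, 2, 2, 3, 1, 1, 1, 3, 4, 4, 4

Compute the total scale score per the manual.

Convert to 0–3: 0, 1, 1, 2, 0, 0, 0, 2, 3, 3, 3
Reverse-coded (reversed = (0+3) − raw = 3 − raw):
  item 3: 3 − 1 = 2
  item 4: 3 − 2 = 1
  item 10: 3 − 3 = 0
Scored: 0, 1, 2, 1, 0, 0, 0, 2, 3, 0, 3
Total = 12

12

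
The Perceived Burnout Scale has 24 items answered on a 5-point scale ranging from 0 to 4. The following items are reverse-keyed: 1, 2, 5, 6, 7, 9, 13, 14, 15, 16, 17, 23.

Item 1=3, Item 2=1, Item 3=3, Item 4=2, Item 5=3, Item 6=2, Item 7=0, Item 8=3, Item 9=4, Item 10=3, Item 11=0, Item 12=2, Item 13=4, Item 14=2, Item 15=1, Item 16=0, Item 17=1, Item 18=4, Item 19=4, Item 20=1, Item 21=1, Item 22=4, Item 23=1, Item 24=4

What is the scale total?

Raw sum = 53. Reverse-keyed items: 1, 2, 5, 6, 7, 9, 13, 14, 15, 16, 17, 23; their raw sum = 22.
Each reversal replaces raw with 4 − raw, changing the total by 4 − 2·raw per item.
Total = 53 + 12·4 − 2·22 = 53 + 48 − 44 = 57

57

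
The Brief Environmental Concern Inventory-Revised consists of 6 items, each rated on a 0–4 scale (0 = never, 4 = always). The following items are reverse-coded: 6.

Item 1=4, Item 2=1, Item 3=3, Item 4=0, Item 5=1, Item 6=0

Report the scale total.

Apply reverse scoring (reversed = (0+4) − raw = 4 − raw):
  item 6: 4 − 0 = 4
Scored responses: 4, 1, 3, 0, 1, 4
Total = 4 + 1 + 3 + 0 + 1 + 4 = 13

13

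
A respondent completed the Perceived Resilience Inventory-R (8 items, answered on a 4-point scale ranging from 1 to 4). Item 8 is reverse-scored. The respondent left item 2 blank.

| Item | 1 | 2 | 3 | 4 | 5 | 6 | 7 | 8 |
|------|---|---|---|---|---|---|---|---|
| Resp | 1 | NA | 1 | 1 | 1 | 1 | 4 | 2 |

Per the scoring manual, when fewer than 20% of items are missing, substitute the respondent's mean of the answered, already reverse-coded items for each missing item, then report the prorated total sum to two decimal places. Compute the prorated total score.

13.71

Reverse-coded (reversed = (1+4) − raw = 5 − raw):
  item 8: 5 − 2 = 3
Completed scored items (7 of 8): 1, 1, 1, 1, 1, 4, 3; sum = 12.
Person mean = 12 / 7 ≈ 1.7143
Prorated total = (12 / 7) × 8 = 13.71 (to 2 dp)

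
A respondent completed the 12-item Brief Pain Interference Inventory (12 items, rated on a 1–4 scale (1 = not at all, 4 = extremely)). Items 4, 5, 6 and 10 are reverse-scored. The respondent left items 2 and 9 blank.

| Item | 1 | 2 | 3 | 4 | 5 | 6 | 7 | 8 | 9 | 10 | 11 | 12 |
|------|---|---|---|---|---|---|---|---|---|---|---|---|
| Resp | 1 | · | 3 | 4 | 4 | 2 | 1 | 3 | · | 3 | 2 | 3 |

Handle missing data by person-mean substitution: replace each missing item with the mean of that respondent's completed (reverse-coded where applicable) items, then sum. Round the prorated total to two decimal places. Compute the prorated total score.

Reverse-coded (reversed = (1+4) − raw = 5 − raw):
  item 4: 5 − 4 = 1
  item 5: 5 − 4 = 1
  item 6: 5 − 2 = 3
  item 10: 5 − 3 = 2
Completed scored items (10 of 12): 1, 3, 1, 1, 3, 1, 3, 2, 2, 3; sum = 20.
Person mean = 20 / 10 ≈ 2.0000
Prorated total = (20 / 10) × 12 = 24.00 (to 2 dp)

24.00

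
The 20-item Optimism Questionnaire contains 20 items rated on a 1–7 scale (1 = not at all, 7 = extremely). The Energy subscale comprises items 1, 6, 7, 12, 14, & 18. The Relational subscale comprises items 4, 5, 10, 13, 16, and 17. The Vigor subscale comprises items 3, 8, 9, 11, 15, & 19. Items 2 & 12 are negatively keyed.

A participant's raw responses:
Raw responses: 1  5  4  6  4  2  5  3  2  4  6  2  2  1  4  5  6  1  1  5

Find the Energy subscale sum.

Energy items: 1, 6, 7, 12, 14, 18.
Of these, item 12 is negatively keyed; reverse-coded value = 8 − response.
  item 1: 1
  item 6: 2
  item 7: 5
  item 12: 8 − 2 = 6
  item 14: 1
  item 18: 1
Sum = 1 + 2 + 5 + 6 + 1 + 1 = 16

16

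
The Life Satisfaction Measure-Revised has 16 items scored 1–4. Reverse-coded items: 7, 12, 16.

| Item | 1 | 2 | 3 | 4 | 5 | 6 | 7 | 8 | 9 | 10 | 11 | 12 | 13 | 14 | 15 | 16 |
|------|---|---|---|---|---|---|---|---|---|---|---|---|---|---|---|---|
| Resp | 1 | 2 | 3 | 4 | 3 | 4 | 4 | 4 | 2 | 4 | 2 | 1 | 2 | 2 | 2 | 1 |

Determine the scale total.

44

Reverse-coded items use 5 − raw:
  item 7: 5 − 4 = 1
  item 12: 5 − 1 = 4
  item 16: 5 − 1 = 4
After reverse-coding: 1, 2, 3, 4, 3, 4, 1, 4, 2, 4, 2, 4, 2, 2, 2, 4
Total = 1 + 2 + 3 + 4 + 3 + 4 + 1 + 4 + 2 + 4 + 2 + 4 + 2 + 2 + 2 + 4 = 44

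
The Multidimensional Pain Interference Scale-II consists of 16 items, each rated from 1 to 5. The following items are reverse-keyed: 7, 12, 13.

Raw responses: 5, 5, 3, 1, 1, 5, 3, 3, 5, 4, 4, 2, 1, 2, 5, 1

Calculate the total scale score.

56

Raw sum = 50. Reverse-keyed items: 7, 12, 13; their raw sum = 6.
Each reversal replaces raw with 6 − raw, changing the total by 6 − 2·raw per item.
Total = 50 + 3·6 − 2·6 = 50 + 18 − 12 = 56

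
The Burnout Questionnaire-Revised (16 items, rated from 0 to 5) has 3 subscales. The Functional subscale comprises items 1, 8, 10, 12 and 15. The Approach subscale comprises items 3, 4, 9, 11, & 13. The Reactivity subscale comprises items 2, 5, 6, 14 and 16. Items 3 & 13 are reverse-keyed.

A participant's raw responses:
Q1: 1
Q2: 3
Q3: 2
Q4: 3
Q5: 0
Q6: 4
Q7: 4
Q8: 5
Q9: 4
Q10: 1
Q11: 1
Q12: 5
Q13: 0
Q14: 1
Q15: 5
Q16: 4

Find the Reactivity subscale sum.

Reactivity items: 2, 5, 6, 14, 16.
  item 2: 3
  item 5: 0
  item 6: 4
  item 14: 1
  item 16: 4
Sum = 3 + 0 + 4 + 1 + 4 = 12

12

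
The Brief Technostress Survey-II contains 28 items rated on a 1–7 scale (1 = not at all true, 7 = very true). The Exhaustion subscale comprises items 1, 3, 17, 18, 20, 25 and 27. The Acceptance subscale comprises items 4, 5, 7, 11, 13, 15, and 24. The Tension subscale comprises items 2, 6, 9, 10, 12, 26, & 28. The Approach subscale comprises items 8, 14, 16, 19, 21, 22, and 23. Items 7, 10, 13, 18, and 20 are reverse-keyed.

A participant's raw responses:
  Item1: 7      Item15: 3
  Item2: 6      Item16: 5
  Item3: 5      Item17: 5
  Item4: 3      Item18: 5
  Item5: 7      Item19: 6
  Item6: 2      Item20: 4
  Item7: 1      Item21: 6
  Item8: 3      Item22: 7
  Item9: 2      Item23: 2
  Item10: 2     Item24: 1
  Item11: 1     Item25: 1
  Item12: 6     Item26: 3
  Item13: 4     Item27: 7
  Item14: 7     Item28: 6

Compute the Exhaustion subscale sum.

Exhaustion items: 1, 3, 17, 18, 20, 25, 27.
Of these, items 18 and 20 are reverse-keyed; on a 1–7 scale, reversed = 8 − raw.
  item 1: 7
  item 3: 5
  item 17: 5
  item 18: 8 − 5 = 3
  item 20: 8 − 4 = 4
  item 25: 1
  item 27: 7
Sum = 7 + 5 + 5 + 3 + 4 + 1 + 7 = 32

32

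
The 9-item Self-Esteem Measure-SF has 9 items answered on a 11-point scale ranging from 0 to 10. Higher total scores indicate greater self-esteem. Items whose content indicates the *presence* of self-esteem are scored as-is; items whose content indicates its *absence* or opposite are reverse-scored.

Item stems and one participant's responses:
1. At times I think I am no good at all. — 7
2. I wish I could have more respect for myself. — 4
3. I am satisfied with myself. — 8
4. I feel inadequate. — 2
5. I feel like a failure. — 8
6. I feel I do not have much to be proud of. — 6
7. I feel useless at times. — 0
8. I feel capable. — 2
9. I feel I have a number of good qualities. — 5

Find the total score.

Items 1, 2, 4, 5, 6, 7 describe the absence/opposite of self-esteem → reverse-score.
on a 0–10 scale, reversed = 10 − raw.
  item 1: 10 − 7 = 3
  item 2: 10 − 4 = 6
  item 3: 8
  item 4: 10 − 2 = 8
  item 5: 10 − 8 = 2
  item 6: 10 − 6 = 4
  item 7: 10 − 0 = 10
  item 8: 2
  item 9: 5
Total = 3 + 6 + 8 + 8 + 2 + 4 + 10 + 2 + 5 = 48

48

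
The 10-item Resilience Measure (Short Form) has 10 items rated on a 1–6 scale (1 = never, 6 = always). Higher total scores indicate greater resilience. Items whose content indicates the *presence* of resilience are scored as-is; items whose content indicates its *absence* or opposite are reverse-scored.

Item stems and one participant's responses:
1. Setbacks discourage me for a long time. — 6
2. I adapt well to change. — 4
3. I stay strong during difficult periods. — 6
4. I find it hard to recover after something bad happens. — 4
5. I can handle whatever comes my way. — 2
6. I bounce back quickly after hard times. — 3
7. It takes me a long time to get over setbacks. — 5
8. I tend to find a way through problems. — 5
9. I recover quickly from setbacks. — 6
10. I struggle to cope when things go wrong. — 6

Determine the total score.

33

Items 1, 4, 7, 10 describe the absence/opposite of resilience → reverse-score.
reverse-coded value = 7 − response.
  item 1: 7 − 6 = 1
  item 2: 4
  item 3: 6
  item 4: 7 − 4 = 3
  item 5: 2
  item 6: 3
  item 7: 7 − 5 = 2
  item 8: 5
  item 9: 6
  item 10: 7 − 6 = 1
Total = 1 + 4 + 6 + 3 + 2 + 3 + 2 + 5 + 6 + 1 = 33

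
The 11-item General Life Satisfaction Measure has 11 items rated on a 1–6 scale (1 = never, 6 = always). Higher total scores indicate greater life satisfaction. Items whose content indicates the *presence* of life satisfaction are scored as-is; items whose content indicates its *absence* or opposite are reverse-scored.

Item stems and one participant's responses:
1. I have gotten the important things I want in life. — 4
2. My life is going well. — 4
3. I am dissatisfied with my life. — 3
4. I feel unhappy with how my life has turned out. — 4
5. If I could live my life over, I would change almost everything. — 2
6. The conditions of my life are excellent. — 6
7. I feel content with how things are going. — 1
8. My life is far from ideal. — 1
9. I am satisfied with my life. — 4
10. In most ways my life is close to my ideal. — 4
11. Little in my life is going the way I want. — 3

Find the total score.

Items 3, 4, 5, 8, 11 describe the absence/opposite of life satisfaction → reverse-score.
reversed = (1+6) − raw = 7 − raw.
  item 1: 4
  item 2: 4
  item 3: 7 − 3 = 4
  item 4: 7 − 4 = 3
  item 5: 7 − 2 = 5
  item 6: 6
  item 7: 1
  item 8: 7 − 1 = 6
  item 9: 4
  item 10: 4
  item 11: 7 − 3 = 4
Total = 4 + 4 + 4 + 3 + 5 + 6 + 1 + 6 + 4 + 4 + 4 = 45

45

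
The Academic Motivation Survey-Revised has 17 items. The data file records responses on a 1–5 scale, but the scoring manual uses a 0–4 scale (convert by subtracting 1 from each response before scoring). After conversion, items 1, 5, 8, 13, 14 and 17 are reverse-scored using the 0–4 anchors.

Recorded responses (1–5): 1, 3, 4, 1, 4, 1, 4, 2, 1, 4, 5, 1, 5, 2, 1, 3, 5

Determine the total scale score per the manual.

Convert to 0–4: 0, 2, 3, 0, 3, 0, 3, 1, 0, 3, 4, 0, 4, 1, 0, 2, 4
Reverse-coded (reversed = (0+4) − raw = 4 − raw):
  item 1: 4 − 0 = 4
  item 5: 4 − 3 = 1
  item 8: 4 − 1 = 3
  item 13: 4 − 4 = 0
  item 14: 4 − 1 = 3
  item 17: 4 − 4 = 0
Scored: 4, 2, 3, 0, 1, 0, 3, 3, 0, 3, 4, 0, 0, 3, 0, 2, 0
Total = 28

28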